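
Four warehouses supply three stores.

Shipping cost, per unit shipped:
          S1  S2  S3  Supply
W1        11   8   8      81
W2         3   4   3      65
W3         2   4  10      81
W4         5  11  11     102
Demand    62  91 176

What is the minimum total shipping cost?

A cheapest plan:
  W1–S2: 10 × 8 = 80
  W1–S3: 71 × 8 = 568
  W2–S3: 65 × 3 = 195
  W3–S2: 81 × 4 = 324
  W4–S1: 62 × 5 = 310
  W4–S3: 40 × 11 = 440
Total = 80 + 568 + 195 + 324 + 310 + 440 = 1917.

1917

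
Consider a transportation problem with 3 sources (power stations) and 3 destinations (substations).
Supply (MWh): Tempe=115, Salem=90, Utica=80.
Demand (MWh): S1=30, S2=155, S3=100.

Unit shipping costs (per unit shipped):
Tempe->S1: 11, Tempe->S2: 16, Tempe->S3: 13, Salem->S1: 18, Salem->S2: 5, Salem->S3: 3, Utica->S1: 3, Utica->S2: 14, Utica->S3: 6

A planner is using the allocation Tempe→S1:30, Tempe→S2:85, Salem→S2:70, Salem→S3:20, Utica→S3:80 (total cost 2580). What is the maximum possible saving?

50

Current plan cost = 30·11 + 85·16 + 70·5 + 20·3 + 80·6 = 2580.
Optimal plan:
  Tempe to S2: 65 MWh
  Tempe to S3: 50 MWh
  Salem to S2: 90 MWh
  Utica to S1: 30 MWh
  Utica to S3: 50 MWh
Optimal cost = 2530.
Saving = 2580 − 2530 = 50.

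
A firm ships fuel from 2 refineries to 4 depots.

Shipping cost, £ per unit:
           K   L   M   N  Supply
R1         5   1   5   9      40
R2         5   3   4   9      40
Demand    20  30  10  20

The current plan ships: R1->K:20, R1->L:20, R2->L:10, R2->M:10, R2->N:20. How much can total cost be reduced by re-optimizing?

20

Current plan cost = 20·5 + 20·1 + 10·3 + 10·4 + 20·9 = £370.
Optimal plan:
  R1 to K: 10 kL
  R1 to L: 30 kL
  R2 to K: 10 kL
  R2 to M: 10 kL
  R2 to N: 20 kL
Optimal cost = £350.
Saving = 370 − 350 = £20.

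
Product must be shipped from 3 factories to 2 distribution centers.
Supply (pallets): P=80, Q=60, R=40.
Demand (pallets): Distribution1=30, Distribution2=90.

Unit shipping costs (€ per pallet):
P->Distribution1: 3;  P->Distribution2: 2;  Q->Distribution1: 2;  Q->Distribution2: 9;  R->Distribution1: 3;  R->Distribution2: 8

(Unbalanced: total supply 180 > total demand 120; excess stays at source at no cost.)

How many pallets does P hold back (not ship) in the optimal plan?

0

Minimum-cost shipments:
  P→Distribution2: 80 × €2 = €160
  Q→Distribution1: 30 × €2 = €60
  R→Distribution2: 10 × €8 = €80
Total cost = €300.
P ships 80 of its 80, leaving 0.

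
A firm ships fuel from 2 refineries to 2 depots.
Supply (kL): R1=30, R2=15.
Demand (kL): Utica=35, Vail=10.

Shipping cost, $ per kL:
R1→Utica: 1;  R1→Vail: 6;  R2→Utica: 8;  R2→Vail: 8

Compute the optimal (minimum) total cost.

One minimum-cost allocation:
  R1 to Utica: 30 × $1 = $30
  R2 to Utica: 5 × $8 = $40
  R2 to Vail: 10 × $8 = $80
Total = 30 + 40 + 80 = $150.
(Supply check: R1 ships 30; R2 ships 15.)

150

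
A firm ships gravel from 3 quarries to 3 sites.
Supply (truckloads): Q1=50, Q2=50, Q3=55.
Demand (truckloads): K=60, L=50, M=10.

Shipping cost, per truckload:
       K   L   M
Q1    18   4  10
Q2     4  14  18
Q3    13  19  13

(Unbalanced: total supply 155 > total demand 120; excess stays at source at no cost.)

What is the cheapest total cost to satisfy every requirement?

660

An optimal shipping plan:
  Q1->L: 50 × 4 = 200
  Q2->K: 50 × 4 = 200
  Q3->K: 10 × 13 = 130
  Q3->M: 10 × 13 = 130
Total = 200 + 200 + 130 + 130 = 660.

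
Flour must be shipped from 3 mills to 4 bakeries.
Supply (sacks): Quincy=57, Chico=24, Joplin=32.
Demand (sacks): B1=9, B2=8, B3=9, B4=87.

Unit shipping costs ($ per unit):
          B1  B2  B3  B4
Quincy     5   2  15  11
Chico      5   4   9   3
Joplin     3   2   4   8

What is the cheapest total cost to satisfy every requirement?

An optimal shipping plan:
  Quincy→B1: 9 sacks
  Quincy→B2: 8 sacks
  Quincy→B4: 40 sacks
  Chico→B4: 24 sacks
  Joplin→B3: 9 sacks
  Joplin→B4: 23 sacks
Total cost = $793.

793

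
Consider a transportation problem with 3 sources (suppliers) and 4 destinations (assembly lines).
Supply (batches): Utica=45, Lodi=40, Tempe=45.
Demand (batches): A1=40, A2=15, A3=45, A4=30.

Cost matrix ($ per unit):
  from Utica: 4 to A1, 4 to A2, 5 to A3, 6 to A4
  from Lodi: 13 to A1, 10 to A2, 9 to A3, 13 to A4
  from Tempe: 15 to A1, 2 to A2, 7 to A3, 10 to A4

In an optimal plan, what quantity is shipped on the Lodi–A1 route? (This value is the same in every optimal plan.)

Solving gives:
  Utica to A1: 40 × $4 = $160
  Utica to A4: 5 × $6 = $30
  Lodi to A3: 40 × $9 = $360
  Tempe to A2: 15 × $2 = $30
  Tempe to A3: 5 × $7 = $35
  Tempe to A4: 25 × $10 = $250
Total cost = $865.
The route Lodi→A1 is not used.

0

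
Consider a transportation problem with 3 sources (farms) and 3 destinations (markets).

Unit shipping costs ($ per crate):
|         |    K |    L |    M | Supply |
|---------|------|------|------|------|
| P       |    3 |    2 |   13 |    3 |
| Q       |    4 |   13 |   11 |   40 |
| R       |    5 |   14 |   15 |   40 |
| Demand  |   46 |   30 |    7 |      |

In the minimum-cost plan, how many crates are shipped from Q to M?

7

Solving gives:
  P to L: 3 × $2 = $6
  Q to K: 33 × $4 = $132
  Q to M: 7 × $11 = $77
  R to K: 13 × $5 = $65
  R to L: 27 × $14 = $378
Total cost = $658.
So Q→M carries 7 crates.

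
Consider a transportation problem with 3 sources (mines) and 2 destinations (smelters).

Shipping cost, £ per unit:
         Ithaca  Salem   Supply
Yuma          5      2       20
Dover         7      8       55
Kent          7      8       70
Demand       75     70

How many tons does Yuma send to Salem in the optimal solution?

20

Optimal shipments:
  Yuma->Salem: 20 × £2 = £40
  Dover->Ithaca: 55 × £7 = £385
  Kent->Ithaca: 20 × £7 = £140
  Kent->Salem: 50 × £8 = £400
Total cost = £965.
So Yuma→Salem carries 20 tons.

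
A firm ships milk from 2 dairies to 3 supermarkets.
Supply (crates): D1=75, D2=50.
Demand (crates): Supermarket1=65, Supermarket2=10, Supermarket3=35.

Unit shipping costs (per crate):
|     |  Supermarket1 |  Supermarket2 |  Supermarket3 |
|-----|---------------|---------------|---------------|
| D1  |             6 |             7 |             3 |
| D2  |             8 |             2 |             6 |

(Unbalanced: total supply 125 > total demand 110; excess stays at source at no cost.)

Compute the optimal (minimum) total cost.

A cheapest plan:
  D1 to Supermarket1: 40 × 6 = 240
  D1 to Supermarket3: 35 × 3 = 105
  D2 to Supermarket1: 25 × 8 = 200
  D2 to Supermarket2: 10 × 2 = 20
Total = 240 + 105 + 200 + 20 = 565.
(Supply check: D1 ships 75; D2 ships 35.)

565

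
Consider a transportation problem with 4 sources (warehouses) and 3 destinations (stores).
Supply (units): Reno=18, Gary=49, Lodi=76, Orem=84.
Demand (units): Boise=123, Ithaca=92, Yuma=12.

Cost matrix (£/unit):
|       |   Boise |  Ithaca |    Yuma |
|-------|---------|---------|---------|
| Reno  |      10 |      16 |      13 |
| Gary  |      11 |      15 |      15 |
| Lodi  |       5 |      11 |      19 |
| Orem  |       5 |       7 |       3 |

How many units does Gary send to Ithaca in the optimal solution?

20

Optimal shipments:
  Reno–Boise: 18 × £10 = £180
  Gary–Boise: 29 × £11 = £319
  Gary–Ithaca: 20 × £15 = £300
  Lodi–Boise: 76 × £5 = £380
  Orem–Ithaca: 72 × £7 = £504
  Orem–Yuma: 12 × £3 = £36
Total cost = £1719.
So Gary→Ithaca carries 20 units.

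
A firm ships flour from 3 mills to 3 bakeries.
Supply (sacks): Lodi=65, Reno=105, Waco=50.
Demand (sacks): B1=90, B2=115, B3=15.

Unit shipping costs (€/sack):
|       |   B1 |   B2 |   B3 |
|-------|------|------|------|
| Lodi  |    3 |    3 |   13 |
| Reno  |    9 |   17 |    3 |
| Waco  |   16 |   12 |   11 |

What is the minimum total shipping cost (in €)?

Optimal allocation:
  Lodi->B2: 65 × €3 = €195
  Reno->B1: 90 × €9 = €810
  Reno->B3: 15 × €3 = €45
  Waco->B2: 50 × €12 = €600
Total = 195 + 810 + 45 + 600 = €1650.
(Supply check: Lodi ships 65; Reno ships 105; Waco ships 50.)

1650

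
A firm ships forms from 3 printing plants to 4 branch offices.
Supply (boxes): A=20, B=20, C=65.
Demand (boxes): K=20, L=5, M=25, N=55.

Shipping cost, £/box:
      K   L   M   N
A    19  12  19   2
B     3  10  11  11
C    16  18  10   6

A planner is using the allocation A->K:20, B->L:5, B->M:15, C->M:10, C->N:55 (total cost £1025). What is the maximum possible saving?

385

Current plan cost = 20·19 + 5·10 + 15·11 + 10·10 + 55·6 = £1025.
Optimal plan:
  A–L: 5 × £12 = £60
  A–N: 15 × £2 = £30
  B–K: 20 × £3 = £60
  C–M: 25 × £10 = £250
  C–N: 40 × £6 = £240
Optimal cost = £640.
Saving = 1025 − 640 = £385.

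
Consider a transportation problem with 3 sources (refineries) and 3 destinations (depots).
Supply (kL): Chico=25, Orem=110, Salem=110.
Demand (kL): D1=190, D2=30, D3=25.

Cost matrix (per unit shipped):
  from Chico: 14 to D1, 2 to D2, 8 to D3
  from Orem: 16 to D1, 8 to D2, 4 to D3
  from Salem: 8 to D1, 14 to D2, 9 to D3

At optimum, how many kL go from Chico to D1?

The minimum-cost plan:
  Chico to D2: 25 kL
  Orem to D1: 80 kL
  Orem to D2: 5 kL
  Orem to D3: 25 kL
  Salem to D1: 110 kL
Total cost = 2350.
The route Chico→D1 is not used.

0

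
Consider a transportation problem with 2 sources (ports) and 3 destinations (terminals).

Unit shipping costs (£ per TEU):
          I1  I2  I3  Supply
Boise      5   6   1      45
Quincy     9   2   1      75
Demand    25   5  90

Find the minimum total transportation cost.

225

An optimal shipping plan:
  Boise–I1: 25 × £5 = £125
  Boise–I3: 20 × £1 = £20
  Quincy–I2: 5 × £2 = £10
  Quincy–I3: 70 × £1 = £70
Total = 125 + 20 + 10 + 70 = £225.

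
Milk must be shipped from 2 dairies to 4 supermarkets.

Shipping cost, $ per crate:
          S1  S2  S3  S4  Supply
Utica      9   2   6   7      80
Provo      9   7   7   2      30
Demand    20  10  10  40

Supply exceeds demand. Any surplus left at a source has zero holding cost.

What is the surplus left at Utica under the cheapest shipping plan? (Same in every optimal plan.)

30

An optimal plan:
  Utica→S1: 20 × $9 = $180
  Utica→S2: 10 × $2 = $20
  Utica→S3: 10 × $6 = $60
  Utica→S4: 10 × $7 = $70
  Provo→S4: 30 × $2 = $60
Total cost = $390.
Utica ships 50 of its 80, leaving 30.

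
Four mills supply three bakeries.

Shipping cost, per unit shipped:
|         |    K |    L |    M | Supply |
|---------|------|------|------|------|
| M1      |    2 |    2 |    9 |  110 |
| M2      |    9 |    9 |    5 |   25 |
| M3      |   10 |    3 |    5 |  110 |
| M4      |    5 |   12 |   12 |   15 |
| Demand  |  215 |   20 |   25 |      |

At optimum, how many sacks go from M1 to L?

0

Optimal shipments:
  M1→K: 110 × 2 = 220
  M2→K: 25 × 9 = 225
  M3→K: 65 × 10 = 650
  M3→L: 20 × 3 = 60
  M3→M: 25 × 5 = 125
  M4→K: 15 × 5 = 75
Total cost = 1355.
The route M1→L is not used.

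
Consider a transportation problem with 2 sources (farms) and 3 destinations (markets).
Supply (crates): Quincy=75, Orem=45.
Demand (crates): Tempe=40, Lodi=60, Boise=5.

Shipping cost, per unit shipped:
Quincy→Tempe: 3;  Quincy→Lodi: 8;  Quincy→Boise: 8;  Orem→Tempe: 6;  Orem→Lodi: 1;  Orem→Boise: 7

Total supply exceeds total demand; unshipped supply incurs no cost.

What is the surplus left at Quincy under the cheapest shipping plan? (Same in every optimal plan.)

15

An optimal plan:
  Quincy–Tempe: 40 × 3 = 120
  Quincy–Lodi: 15 × 8 = 120
  Quincy–Boise: 5 × 8 = 40
  Orem–Lodi: 45 × 1 = 45
Total cost = 325.
Quincy ships 60 of its 75, leaving 15.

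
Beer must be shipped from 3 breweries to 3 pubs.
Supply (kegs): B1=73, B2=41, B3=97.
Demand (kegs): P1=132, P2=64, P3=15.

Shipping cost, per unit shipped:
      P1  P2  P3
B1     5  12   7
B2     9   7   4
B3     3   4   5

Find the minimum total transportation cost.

Optimal allocation:
  B1->P1: 73 × 5 = 365
  B2->P2: 26 × 7 = 182
  B2->P3: 15 × 4 = 60
  B3->P1: 59 × 3 = 177
  B3->P2: 38 × 4 = 152
Total = 365 + 182 + 60 + 177 + 152 = 936.

936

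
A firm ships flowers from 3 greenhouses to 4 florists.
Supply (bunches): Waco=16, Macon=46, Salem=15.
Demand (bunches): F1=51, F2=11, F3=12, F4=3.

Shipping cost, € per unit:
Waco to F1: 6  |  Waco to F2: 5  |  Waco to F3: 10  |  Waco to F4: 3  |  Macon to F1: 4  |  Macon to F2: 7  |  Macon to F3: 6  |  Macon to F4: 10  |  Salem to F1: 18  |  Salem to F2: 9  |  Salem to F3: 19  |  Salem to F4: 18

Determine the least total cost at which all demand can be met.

One minimum-cost allocation:
  Waco->F1: 13 × €6 = €78
  Waco->F4: 3 × €3 = €9
  Macon->F1: 38 × €4 = €152
  Macon->F3: 8 × €6 = €48
  Salem->F2: 11 × €9 = €99
  Salem->F3: 4 × €19 = €76
Total = 78 + 9 + 152 + 48 + 99 + 76 = €462.

462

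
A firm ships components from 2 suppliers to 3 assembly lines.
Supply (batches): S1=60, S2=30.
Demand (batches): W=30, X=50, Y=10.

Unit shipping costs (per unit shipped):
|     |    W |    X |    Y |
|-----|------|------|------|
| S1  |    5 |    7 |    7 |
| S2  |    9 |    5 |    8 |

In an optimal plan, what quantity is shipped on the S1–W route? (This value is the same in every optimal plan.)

The minimum-cost plan:
  S1 to W: 30 batches
  S1 to X: 20 batches
  S1 to Y: 10 batches
  S2 to X: 30 batches
Total cost = 510.
So S1→W carries 30 batches.

30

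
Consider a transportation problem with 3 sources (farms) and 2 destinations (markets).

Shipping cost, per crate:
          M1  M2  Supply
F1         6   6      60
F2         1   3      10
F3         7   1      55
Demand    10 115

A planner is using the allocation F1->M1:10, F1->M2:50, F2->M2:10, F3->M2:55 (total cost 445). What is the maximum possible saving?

20

Current plan cost = 10·6 + 50·6 + 10·3 + 55·1 = 445.
Optimal plan:
  F1→M2: 60 × 6 = 360
  F2→M1: 10 × 1 = 10
  F3→M2: 55 × 1 = 55
Optimal cost = 425.
Saving = 445 − 425 = 20.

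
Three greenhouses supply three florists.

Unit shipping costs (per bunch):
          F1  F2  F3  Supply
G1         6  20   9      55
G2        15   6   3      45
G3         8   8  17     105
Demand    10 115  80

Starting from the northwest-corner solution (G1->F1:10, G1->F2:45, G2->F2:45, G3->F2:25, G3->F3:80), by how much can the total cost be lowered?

Current plan cost = 10·6 + 45·20 + 45·6 + 25·8 + 80·17 = 2790.
Optimal plan:
  G1→F1: 10 bunches
  G1→F3: 45 bunches
  G2→F2: 10 bunches
  G2→F3: 35 bunches
  G3→F2: 105 bunches
Optimal cost = 1470.
Saving = 2790 − 1470 = 1320.

1320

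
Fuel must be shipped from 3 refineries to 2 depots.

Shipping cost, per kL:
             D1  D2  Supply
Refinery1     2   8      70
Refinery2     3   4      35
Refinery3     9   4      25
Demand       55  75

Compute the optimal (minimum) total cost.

A cheapest plan:
  Refinery1→D1: 55 × 2 = 110
  Refinery1→D2: 15 × 8 = 120
  Refinery2→D2: 35 × 4 = 140
  Refinery3→D2: 25 × 4 = 100
Total = 110 + 120 + 140 + 100 = 470.

470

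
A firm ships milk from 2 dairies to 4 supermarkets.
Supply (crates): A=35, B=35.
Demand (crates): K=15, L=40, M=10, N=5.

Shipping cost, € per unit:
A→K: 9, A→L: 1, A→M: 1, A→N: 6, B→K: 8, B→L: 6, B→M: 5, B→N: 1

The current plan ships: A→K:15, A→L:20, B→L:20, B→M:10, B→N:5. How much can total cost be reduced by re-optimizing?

90

Current plan cost = 15·9 + 20·1 + 20·6 + 10·5 + 5·1 = €330.
Optimal plan:
  A to L: 35 crates
  B to K: 15 crates
  B to L: 5 crates
  B to M: 10 crates
  B to N: 5 crates
Optimal cost = €240.
Saving = 330 − 240 = €90.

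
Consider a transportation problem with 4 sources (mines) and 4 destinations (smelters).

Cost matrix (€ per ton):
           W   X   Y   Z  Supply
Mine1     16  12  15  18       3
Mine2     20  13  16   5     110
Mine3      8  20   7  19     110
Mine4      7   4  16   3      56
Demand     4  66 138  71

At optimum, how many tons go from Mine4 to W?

The minimum-cost plan:
  Mine1→X: 3 tons
  Mine2→X: 11 tons
  Mine2→Y: 28 tons
  Mine2→Z: 71 tons
  Mine3→Y: 110 tons
  Mine4→W: 4 tons
  Mine4→X: 52 tons
Total cost = €1988.
So Mine4→W carries 4 tons.

4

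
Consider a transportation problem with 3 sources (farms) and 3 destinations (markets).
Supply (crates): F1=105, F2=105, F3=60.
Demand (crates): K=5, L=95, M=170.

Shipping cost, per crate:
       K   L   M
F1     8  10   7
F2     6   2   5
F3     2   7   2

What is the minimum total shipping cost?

A cheapest plan:
  F1–M: 105 × 7 = 735
  F2–L: 95 × 2 = 190
  F2–M: 10 × 5 = 50
  F3–K: 5 × 2 = 10
  F3–M: 55 × 2 = 110
Total = 735 + 190 + 50 + 10 + 110 = 1095.

1095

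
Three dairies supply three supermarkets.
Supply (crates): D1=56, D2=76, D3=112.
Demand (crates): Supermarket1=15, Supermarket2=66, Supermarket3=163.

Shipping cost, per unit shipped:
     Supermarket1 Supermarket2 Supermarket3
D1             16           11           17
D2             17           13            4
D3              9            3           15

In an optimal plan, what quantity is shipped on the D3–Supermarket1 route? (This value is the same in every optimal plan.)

Solving gives:
  D1 to Supermarket3: 56 × 17 = 952
  D2 to Supermarket3: 76 × 4 = 304
  D3 to Supermarket1: 15 × 9 = 135
  D3 to Supermarket2: 66 × 3 = 198
  D3 to Supermarket3: 31 × 15 = 465
Total cost = 2054.
So D3→Supermarket1 carries 15 crates.

15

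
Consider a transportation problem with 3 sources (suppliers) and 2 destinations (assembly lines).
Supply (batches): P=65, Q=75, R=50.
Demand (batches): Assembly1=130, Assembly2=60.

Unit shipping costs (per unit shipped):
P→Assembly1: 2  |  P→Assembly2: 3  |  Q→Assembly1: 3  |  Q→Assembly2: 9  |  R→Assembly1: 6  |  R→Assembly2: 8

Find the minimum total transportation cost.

One minimum-cost allocation:
  P->Assembly1: 5 × 2 = 10
  P->Assembly2: 60 × 3 = 180
  Q->Assembly1: 75 × 3 = 225
  R->Assembly1: 50 × 6 = 300
Total = 10 + 180 + 225 + 300 = 715.
(Supply check: P ships 65; Q ships 75; R ships 50.)

715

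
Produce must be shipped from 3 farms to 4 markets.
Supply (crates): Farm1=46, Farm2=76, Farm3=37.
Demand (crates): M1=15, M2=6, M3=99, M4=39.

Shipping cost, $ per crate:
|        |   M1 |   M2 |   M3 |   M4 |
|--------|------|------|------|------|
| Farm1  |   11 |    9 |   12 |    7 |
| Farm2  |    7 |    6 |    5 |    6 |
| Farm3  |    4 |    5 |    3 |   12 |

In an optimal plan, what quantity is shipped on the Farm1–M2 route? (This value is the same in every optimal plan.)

6

The minimum-cost plan:
  Farm1 to M1: 1 × $11 = $11
  Farm1 to M2: 6 × $9 = $54
  Farm1 to M4: 39 × $7 = $273
  Farm2 to M3: 76 × $5 = $380
  Farm3 to M1: 14 × $4 = $56
  Farm3 to M3: 23 × $3 = $69
Total cost = $843.
So Farm1→M2 carries 6 crates.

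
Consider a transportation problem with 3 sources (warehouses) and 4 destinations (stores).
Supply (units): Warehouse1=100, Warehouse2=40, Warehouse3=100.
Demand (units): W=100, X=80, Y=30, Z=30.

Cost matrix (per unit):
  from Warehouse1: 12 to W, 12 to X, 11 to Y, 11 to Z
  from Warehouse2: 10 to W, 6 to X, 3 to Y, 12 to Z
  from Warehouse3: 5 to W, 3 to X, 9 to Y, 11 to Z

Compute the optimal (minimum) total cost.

An optimal shipping plan:
  Warehouse1–W: 70 × 12 = 840
  Warehouse1–Z: 30 × 11 = 330
  Warehouse2–X: 10 × 6 = 60
  Warehouse2–Y: 30 × 3 = 90
  Warehouse3–W: 30 × 5 = 150
  Warehouse3–X: 70 × 3 = 210
Total = 840 + 330 + 60 + 90 + 150 + 210 = 1680.

1680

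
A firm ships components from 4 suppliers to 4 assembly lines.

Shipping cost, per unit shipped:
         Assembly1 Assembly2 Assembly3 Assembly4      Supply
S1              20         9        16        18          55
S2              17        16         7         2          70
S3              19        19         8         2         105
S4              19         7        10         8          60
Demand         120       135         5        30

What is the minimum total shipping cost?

3515

Optimal allocation:
  S1→Assembly2: 55 × 9 = 495
  S2→Assembly1: 50 × 17 = 850
  S2→Assembly2: 20 × 16 = 320
  S3→Assembly1: 70 × 19 = 1330
  S3→Assembly3: 5 × 8 = 40
  S3→Assembly4: 30 × 2 = 60
  S4→Assembly2: 60 × 7 = 420
Total = 495 + 850 + 320 + 1330 + 40 + 60 + 420 = 3515.
(Supply check: S1 ships 55; S2 ships 70; S3 ships 105; S4 ships 60.)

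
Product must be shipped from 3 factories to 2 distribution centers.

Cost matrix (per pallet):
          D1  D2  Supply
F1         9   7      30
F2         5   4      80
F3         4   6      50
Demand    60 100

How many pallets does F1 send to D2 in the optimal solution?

The minimum-cost plan:
  F1–D2: 30 × 7 = 210
  F2–D1: 10 × 5 = 50
  F2–D2: 70 × 4 = 280
  F3–D1: 50 × 4 = 200
Total cost = 740.
So F1→D2 carries 30 pallets.

30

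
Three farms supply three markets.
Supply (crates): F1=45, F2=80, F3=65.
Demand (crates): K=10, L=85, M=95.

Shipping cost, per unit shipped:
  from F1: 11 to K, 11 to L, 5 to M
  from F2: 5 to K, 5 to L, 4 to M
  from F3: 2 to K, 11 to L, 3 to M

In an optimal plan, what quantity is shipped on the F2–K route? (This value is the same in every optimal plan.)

Optimal shipments:
  F1→L: 5 × 11 = 55
  F1→M: 40 × 5 = 200
  F2→L: 80 × 5 = 400
  F3→K: 10 × 2 = 20
  F3→M: 55 × 3 = 165
Total cost = 840.
The route F2→K is not used.

0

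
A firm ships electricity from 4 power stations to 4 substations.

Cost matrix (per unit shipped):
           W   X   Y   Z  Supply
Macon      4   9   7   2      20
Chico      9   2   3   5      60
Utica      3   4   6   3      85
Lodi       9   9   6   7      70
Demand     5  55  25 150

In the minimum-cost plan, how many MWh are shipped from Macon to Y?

0

The minimum-cost plan:
  Macon→Z: 20 × 2 = 40
  Chico→X: 55 × 2 = 110
  Chico→Y: 5 × 3 = 15
  Utica→W: 5 × 3 = 15
  Utica→Z: 80 × 3 = 240
  Lodi→Y: 20 × 6 = 120
  Lodi→Z: 50 × 7 = 350
Total cost = 890.
The route Macon→Y is not used.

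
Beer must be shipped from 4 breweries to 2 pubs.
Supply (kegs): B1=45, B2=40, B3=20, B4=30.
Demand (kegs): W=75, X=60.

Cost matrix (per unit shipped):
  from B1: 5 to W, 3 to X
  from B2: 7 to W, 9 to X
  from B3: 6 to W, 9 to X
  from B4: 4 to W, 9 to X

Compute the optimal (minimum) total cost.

685

A cheapest plan:
  B1->X: 45 × 3 = 135
  B2->W: 25 × 7 = 175
  B2->X: 15 × 9 = 135
  B3->W: 20 × 6 = 120
  B4->W: 30 × 4 = 120
Total = 135 + 175 + 135 + 120 + 120 = 685.
(Supply check: B1 ships 45; B2 ships 40; B3 ships 20; B4 ships 30.)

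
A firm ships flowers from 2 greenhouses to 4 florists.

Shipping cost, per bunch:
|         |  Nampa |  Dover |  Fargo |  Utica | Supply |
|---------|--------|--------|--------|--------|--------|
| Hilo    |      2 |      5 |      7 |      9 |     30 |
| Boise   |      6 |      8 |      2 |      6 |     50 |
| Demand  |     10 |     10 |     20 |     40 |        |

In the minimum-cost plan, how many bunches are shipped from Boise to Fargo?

Optimal shipments:
  Hilo–Nampa: 10 bunches
  Hilo–Dover: 10 bunches
  Hilo–Utica: 10 bunches
  Boise–Fargo: 20 bunches
  Boise–Utica: 30 bunches
Total cost = 380.
So Boise→Fargo carries 20 bunches.

20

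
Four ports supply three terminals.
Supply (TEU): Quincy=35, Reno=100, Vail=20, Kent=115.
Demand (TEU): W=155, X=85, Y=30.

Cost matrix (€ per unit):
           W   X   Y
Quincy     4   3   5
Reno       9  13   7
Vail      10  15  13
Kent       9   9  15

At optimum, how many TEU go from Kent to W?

Optimal shipments:
  Quincy to X: 35 × €3 = €105
  Reno to W: 70 × €9 = €630
  Reno to Y: 30 × €7 = €210
  Vail to W: 20 × €10 = €200
  Kent to W: 65 × €9 = €585
  Kent to X: 50 × €9 = €450
Total cost = €2180.
So Kent→W carries 65 TEU.

65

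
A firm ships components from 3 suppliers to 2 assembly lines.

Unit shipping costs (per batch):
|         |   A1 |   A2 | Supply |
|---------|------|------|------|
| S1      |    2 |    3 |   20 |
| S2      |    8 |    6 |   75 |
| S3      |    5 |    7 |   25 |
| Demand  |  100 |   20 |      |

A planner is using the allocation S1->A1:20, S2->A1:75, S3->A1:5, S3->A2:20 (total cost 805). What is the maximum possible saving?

80

Current plan cost = 20·2 + 75·8 + 5·5 + 20·7 = 805.
Optimal plan:
  S1->A1: 20 × 2 = 40
  S2->A1: 55 × 8 = 440
  S2->A2: 20 × 6 = 120
  S3->A1: 25 × 5 = 125
Optimal cost = 725.
Saving = 805 − 725 = 80.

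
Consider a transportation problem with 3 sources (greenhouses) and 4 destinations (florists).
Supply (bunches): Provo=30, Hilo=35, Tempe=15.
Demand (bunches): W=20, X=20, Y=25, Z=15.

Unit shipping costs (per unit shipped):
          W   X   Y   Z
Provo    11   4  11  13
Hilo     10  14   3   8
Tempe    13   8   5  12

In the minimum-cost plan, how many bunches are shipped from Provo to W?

Optimal shipments:
  Provo→W: 10 × 11 = 110
  Provo→X: 20 × 4 = 80
  Hilo→W: 10 × 10 = 100
  Hilo→Y: 10 × 3 = 30
  Hilo→Z: 15 × 8 = 120
  Tempe→Y: 15 × 5 = 75
Total cost = 515.
So Provo→W carries 10 bunches.

10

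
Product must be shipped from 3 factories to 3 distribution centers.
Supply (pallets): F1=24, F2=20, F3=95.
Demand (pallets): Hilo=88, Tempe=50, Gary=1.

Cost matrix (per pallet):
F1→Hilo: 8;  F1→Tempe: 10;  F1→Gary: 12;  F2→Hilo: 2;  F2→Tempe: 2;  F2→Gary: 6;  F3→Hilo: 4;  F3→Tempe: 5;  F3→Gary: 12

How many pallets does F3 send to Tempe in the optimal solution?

Solving gives:
  F1→Hilo: 23 × 8 = 184
  F1→Gary: 1 × 12 = 12
  F2→Tempe: 20 × 2 = 40
  F3→Hilo: 65 × 4 = 260
  F3→Tempe: 30 × 5 = 150
Total cost = 646.
So F3→Tempe carries 30 pallets.

30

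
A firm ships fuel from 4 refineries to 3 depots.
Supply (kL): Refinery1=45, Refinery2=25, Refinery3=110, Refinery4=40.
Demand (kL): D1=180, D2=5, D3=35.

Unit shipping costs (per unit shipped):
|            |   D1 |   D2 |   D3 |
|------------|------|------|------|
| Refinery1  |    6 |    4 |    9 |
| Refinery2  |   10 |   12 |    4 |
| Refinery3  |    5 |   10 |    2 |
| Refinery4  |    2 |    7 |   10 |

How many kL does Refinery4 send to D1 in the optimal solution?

Solving gives:
  Refinery1→D1: 40 kL
  Refinery1→D2: 5 kL
  Refinery2→D3: 25 kL
  Refinery3→D1: 100 kL
  Refinery3→D3: 10 kL
  Refinery4→D1: 40 kL
Total cost = 960.
So Refinery4→D1 carries 40 kL.

40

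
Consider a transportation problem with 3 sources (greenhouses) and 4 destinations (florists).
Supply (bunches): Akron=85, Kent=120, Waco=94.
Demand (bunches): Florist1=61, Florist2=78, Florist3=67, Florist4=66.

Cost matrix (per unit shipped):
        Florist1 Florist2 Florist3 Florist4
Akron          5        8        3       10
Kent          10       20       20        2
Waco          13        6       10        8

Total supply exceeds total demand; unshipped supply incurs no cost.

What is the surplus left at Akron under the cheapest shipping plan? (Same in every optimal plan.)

An optimal plan:
  Akron→Florist1: 18 × 5 = 90
  Akron→Florist3: 67 × 3 = 201
  Kent→Florist1: 43 × 10 = 430
  Kent→Florist4: 66 × 2 = 132
  Waco→Florist2: 78 × 6 = 468
Total cost = 1321.
Akron ships 85 of its 85, leaving 0.

0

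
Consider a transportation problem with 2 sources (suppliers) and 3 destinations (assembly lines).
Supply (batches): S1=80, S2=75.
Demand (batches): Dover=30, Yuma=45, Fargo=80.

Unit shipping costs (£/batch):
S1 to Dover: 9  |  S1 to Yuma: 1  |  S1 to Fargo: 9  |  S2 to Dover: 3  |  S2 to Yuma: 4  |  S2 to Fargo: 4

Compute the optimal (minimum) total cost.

An optimal shipping plan:
  S1->Yuma: 45 × £1 = £45
  S1->Fargo: 35 × £9 = £315
  S2->Dover: 30 × £3 = £90
  S2->Fargo: 45 × £4 = £180
Total = 45 + 315 + 90 + 180 = £630.

630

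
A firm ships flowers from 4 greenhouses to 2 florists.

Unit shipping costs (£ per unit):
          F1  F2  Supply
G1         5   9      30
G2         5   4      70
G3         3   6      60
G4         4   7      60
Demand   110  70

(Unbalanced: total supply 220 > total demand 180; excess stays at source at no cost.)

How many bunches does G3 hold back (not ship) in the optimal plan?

Minimum-cost shipments:
  G2→F2: 70 bunches
  G3→F1: 60 bunches
  G4→F1: 50 bunches
Total cost = £660.
G3 ships 60 of its 60, leaving 0.

0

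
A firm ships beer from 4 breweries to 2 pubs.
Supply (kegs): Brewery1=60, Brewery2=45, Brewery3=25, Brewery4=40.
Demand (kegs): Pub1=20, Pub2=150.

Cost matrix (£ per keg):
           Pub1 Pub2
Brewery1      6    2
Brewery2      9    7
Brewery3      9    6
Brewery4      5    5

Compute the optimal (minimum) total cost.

A cheapest plan:
  Brewery1->Pub2: 60 × £2 = £120
  Brewery2->Pub2: 45 × £7 = £315
  Brewery3->Pub2: 25 × £6 = £150
  Brewery4->Pub1: 20 × £5 = £100
  Brewery4->Pub2: 20 × £5 = £100
Total = 120 + 315 + 150 + 100 + 100 = £785.

785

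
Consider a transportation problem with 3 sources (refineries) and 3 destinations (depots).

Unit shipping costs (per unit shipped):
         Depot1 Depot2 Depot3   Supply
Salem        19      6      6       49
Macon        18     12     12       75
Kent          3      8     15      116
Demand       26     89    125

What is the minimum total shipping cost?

An optimal shipping plan:
  Salem to Depot3: 49 × 6 = 294
  Macon to Depot3: 75 × 12 = 900
  Kent to Depot1: 26 × 3 = 78
  Kent to Depot2: 89 × 8 = 712
  Kent to Depot3: 1 × 15 = 15
Total = 294 + 900 + 78 + 712 + 15 = 1999.
(Supply check: Salem ships 49; Macon ships 75; Kent ships 116.)

1999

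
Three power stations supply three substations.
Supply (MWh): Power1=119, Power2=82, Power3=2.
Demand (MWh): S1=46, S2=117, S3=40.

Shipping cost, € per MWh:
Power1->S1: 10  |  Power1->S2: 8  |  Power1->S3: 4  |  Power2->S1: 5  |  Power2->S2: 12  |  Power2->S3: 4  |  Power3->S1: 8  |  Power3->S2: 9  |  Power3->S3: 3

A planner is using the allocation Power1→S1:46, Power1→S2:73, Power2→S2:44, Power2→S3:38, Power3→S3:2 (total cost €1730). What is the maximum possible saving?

Current plan cost = 46·10 + 73·8 + 44·12 + 38·4 + 2·3 = €1730.
Optimal plan:
  Power1→S2: 117 × €8 = €936
  Power1→S3: 2 × €4 = €8
  Power2→S1: 46 × €5 = €230
  Power2→S3: 36 × €4 = €144
  Power3→S3: 2 × €3 = €6
Optimal cost = €1324.
Saving = 1730 − 1324 = €406.

406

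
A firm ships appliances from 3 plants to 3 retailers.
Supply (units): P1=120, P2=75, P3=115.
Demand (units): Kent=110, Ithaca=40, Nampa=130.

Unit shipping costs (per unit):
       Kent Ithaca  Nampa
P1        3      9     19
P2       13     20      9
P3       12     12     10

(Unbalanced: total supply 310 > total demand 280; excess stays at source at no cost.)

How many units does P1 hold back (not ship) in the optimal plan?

An optimal plan:
  P1->Kent: 110 × 3 = 330
  P1->Ithaca: 10 × 9 = 90
  P2->Nampa: 75 × 9 = 675
  P3->Ithaca: 30 × 12 = 360
  P3->Nampa: 55 × 10 = 550
Total cost = 2005.
P1 ships 120 of its 120, leaving 0.

0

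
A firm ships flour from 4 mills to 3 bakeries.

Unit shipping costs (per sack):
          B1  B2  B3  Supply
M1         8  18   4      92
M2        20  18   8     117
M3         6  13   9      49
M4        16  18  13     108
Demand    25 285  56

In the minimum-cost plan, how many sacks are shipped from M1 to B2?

11

Optimal shipments:
  M1 to B1: 25 × 8 = 200
  M1 to B2: 11 × 18 = 198
  M1 to B3: 56 × 4 = 224
  M2 to B2: 117 × 18 = 2106
  M3 to B2: 49 × 13 = 637
  M4 to B2: 108 × 18 = 1944
Total cost = 5309.
So M1→B2 carries 11 sacks.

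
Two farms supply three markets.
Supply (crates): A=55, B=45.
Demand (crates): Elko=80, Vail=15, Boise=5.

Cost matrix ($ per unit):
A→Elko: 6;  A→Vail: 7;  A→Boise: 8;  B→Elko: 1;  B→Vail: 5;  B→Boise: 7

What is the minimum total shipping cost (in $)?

A cheapest plan:
  A→Elko: 35 × $6 = $210
  A→Vail: 15 × $7 = $105
  A→Boise: 5 × $8 = $40
  B→Elko: 45 × $1 = $45
Total = 210 + 105 + 40 + 45 = $400.

400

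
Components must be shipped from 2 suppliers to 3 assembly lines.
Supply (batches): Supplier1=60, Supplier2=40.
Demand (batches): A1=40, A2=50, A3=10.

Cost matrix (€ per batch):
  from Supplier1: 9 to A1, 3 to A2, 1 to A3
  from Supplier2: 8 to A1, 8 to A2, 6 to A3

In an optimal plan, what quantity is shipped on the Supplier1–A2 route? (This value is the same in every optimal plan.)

50

Solving gives:
  Supplier1->A2: 50 batches
  Supplier1->A3: 10 batches
  Supplier2->A1: 40 batches
Total cost = €480.
So Supplier1→A2 carries 50 batches.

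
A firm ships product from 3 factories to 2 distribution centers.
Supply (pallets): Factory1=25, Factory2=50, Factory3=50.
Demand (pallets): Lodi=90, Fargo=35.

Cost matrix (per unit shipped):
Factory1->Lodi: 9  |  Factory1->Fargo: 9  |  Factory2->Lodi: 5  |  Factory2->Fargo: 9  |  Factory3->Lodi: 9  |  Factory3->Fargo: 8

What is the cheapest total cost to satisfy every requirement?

A cheapest plan:
  Factory1 to Lodi: 25 × 9 = 225
  Factory2 to Lodi: 50 × 5 = 250
  Factory3 to Lodi: 15 × 9 = 135
  Factory3 to Fargo: 35 × 8 = 280
Total = 225 + 250 + 135 + 280 = 890.

890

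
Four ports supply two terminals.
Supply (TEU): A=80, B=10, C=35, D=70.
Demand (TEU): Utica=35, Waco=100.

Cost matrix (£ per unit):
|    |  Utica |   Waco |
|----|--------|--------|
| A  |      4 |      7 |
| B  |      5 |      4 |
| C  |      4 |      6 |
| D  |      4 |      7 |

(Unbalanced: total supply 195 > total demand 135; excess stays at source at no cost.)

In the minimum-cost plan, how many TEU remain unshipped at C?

0

An optimal plan:
  A→Waco: 55 × £7 = £385
  B→Waco: 10 × £4 = £40
  C→Waco: 35 × £6 = £210
  D→Utica: 35 × £4 = £140
Total cost = £775.
C ships 35 of its 35, leaving 0.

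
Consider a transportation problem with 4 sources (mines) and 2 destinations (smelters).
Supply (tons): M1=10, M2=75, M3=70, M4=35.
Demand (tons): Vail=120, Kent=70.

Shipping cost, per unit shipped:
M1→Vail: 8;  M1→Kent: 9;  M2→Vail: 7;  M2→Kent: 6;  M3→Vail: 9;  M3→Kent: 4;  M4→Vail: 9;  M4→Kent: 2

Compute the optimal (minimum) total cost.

A cheapest plan:
  M1→Vail: 10 × 8 = 80
  M2→Vail: 75 × 7 = 525
  M3→Vail: 35 × 9 = 315
  M3→Kent: 35 × 4 = 140
  M4→Kent: 35 × 2 = 70
Total = 80 + 525 + 315 + 140 + 70 = 1130.

1130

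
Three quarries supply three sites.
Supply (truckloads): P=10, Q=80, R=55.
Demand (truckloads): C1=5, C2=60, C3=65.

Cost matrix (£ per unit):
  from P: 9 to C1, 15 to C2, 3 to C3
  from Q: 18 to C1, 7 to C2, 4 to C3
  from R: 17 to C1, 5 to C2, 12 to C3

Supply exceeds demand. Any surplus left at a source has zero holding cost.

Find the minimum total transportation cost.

610

Optimal allocation:
  P→C1: 5 × £9 = £45
  P→C3: 5 × £3 = £15
  Q→C2: 5 × £7 = £35
  Q→C3: 60 × £4 = £240
  R→C2: 55 × £5 = £275
Total = 45 + 15 + 35 + 240 + 275 = £610.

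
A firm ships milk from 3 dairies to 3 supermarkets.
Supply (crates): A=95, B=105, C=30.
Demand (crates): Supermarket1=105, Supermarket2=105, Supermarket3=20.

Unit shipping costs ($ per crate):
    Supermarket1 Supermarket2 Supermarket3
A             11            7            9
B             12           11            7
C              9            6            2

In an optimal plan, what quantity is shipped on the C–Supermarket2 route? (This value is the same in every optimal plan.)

Solving gives:
  A→Supermarket2: 95 × $7 = $665
  B→Supermarket1: 105 × $12 = $1260
  C→Supermarket2: 10 × $6 = $60
  C→Supermarket3: 20 × $2 = $40
Total cost = $2025.
So C→Supermarket2 carries 10 crates.

10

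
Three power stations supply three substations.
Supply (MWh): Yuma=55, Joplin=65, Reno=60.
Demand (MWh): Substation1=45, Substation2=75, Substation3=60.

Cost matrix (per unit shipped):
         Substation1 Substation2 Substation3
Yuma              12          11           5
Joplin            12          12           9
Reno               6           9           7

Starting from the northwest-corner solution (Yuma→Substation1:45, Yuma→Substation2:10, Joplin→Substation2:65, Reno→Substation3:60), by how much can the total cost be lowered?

405

Current plan cost = 45·12 + 10·11 + 65·12 + 60·7 = 1850.
Optimal plan:
  Yuma→Substation3: 55 × 5 = 275
  Joplin→Substation2: 60 × 12 = 720
  Joplin→Substation3: 5 × 9 = 45
  Reno→Substation1: 45 × 6 = 270
  Reno→Substation2: 15 × 9 = 135
Optimal cost = 1445.
Saving = 1850 − 1445 = 405.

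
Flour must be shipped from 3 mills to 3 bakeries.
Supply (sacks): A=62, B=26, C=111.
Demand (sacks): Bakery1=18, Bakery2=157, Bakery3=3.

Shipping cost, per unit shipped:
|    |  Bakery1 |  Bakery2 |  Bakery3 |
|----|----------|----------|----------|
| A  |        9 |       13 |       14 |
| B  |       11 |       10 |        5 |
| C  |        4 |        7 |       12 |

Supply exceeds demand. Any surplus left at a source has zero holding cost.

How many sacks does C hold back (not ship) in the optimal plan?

0

Minimum-cost shipments:
  A to Bakery1: 18 × 9 = 162
  A to Bakery2: 23 × 13 = 299
  B to Bakery2: 23 × 10 = 230
  B to Bakery3: 3 × 5 = 15
  C to Bakery2: 111 × 7 = 777
Total cost = 1483.
C ships 111 of its 111, leaving 0.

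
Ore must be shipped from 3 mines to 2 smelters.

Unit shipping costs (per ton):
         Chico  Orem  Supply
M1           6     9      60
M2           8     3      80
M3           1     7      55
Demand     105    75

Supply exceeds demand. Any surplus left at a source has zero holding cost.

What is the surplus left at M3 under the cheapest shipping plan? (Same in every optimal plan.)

0

Minimum-cost shipments:
  M1→Chico: 50 × 6 = 300
  M2→Orem: 75 × 3 = 225
  M3→Chico: 55 × 1 = 55
Total cost = 580.
M3 ships 55 of its 55, leaving 0.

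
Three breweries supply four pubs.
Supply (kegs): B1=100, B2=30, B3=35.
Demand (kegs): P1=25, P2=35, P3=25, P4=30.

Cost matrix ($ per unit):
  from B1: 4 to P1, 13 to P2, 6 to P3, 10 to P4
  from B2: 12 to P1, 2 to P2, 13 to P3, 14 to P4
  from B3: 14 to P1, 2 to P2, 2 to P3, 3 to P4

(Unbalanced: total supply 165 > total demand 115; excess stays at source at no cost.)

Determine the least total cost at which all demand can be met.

410

Optimal allocation:
  B1–P1: 25 × $4 = $100
  B1–P3: 25 × $6 = $150
  B2–P2: 30 × $2 = $60
  B3–P2: 5 × $2 = $10
  B3–P4: 30 × $3 = $90
Total = 100 + 150 + 60 + 10 + 90 = $410.
(Supply check: B1 ships 50; B2 ships 30; B3 ships 35.)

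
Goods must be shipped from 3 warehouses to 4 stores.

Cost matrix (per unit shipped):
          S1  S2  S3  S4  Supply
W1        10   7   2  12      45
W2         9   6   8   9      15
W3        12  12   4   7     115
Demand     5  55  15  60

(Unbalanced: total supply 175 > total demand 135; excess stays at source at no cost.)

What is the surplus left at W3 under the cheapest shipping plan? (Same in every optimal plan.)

40

Minimum-cost shipments:
  W1->S2: 45 × 7 = 315
  W2->S1: 5 × 9 = 45
  W2->S2: 10 × 6 = 60
  W3->S3: 15 × 4 = 60
  W3->S4: 60 × 7 = 420
Total cost = 900.
W3 ships 75 of its 115, leaving 40.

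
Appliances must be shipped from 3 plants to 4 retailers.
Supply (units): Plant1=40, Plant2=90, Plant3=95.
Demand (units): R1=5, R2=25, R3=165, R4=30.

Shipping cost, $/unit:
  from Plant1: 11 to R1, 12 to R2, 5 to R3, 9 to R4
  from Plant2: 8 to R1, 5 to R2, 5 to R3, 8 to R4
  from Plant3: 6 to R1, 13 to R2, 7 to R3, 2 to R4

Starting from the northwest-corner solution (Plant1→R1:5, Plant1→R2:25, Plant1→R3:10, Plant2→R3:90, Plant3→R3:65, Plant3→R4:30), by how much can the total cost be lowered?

Current plan cost = 5·11 + 25·12 + 10·5 + 90·5 + 65·7 + 30·2 = $1370.
Optimal plan:
  Plant1→R3: 40 × $5 = $200
  Plant2→R2: 25 × $5 = $125
  Plant2→R3: 65 × $5 = $325
  Plant3→R1: 5 × $6 = $30
  Plant3→R3: 60 × $7 = $420
  Plant3→R4: 30 × $2 = $60
Optimal cost = $1160.
Saving = 1370 − 1160 = $210.

210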